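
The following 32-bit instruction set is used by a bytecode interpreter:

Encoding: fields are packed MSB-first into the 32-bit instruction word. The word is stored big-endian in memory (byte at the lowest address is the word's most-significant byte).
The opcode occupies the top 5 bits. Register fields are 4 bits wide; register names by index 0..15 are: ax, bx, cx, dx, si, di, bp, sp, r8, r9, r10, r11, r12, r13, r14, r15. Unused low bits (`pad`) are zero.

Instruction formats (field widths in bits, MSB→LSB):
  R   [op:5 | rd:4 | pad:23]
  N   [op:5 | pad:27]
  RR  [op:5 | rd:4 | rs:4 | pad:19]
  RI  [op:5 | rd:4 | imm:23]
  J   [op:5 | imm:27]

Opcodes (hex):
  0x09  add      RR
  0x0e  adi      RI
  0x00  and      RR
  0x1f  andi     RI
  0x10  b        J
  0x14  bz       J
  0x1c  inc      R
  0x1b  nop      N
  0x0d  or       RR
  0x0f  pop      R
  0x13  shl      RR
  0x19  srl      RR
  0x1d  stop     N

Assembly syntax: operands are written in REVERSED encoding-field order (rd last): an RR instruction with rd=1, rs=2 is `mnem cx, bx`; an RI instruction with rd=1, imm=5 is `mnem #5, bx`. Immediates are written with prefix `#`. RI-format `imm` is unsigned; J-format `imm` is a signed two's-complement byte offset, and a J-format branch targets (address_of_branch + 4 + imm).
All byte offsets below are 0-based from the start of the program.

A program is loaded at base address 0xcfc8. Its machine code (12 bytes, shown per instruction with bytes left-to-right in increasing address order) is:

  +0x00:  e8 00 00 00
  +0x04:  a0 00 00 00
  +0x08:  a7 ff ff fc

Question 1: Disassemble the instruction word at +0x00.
+0x00: e8 00 00 00 ⇒ word 0xe8000000 (big)
  op=0xe8000000>>27=0x1d ⇒ stop (N)

stop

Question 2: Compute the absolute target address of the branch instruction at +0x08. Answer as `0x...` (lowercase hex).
+0x08: a7 ff ff fc ⇒ word 0xa7fffffc (big)
  op=0xa7fffffc>>27=0x14 ⇒ bz (J)
  [26:0] imm=134217724 (s27→-4) = #-4
  target = base 0xcfc8 + off 0x08 + 4 + imm -4 = 0xcfd0

0xcfd0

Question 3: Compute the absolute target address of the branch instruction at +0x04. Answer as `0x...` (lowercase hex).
off 0x04: read a0 00 00 00 as big → 0xa0000000
  op=0xa0000000>>27=0x14 ⇒ bz (J)
  imm@[26:0]=0x0 ⇒ #0
  target = base 0xcfc8 + off 0x04 + 4 + imm 0 = 0xcfd0

0xcfd0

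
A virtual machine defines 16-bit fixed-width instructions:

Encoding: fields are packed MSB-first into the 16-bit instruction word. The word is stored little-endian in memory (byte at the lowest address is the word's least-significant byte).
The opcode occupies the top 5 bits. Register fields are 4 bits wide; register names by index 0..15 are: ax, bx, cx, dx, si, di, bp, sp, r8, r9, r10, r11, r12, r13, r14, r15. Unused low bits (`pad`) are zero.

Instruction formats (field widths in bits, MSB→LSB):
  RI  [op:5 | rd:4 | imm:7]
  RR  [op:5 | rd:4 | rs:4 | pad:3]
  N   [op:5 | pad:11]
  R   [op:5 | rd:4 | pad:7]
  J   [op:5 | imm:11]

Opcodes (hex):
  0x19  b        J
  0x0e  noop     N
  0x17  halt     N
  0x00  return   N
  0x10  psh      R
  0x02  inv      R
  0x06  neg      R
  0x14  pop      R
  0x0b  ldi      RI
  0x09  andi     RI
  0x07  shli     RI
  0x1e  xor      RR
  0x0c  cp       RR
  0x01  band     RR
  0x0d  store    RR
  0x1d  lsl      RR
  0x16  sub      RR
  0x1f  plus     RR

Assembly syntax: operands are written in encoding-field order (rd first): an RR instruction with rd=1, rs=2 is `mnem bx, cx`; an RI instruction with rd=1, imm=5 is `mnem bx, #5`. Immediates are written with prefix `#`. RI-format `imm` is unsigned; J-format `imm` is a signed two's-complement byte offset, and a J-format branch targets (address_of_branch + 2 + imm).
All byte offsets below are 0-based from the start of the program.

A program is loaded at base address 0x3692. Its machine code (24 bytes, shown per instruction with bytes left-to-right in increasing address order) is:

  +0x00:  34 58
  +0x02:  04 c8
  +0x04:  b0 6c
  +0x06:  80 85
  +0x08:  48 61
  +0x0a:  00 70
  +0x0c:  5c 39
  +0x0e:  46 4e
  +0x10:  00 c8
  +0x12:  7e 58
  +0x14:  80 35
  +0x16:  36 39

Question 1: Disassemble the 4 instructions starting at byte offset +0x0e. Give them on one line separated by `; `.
andi r12, #70; b #0; ldi ax, #126; neg r11

@+0e  little-endian(46 4e) = 0x4e46
  op=0x4e46>>11=0x9 ⇒ andi (RI)
  rd@[10:7]=0xc ⇒ r12
  imm@[6:0]=0x46 ⇒ #70
@+10  little-endian(00 c8) = 0xc800
  op=0xc800>>11=0x19 ⇒ b (J)
  imm@[10:0]=0x0 ⇒ #0
@+12  little-endian(7e 58) = 0x587e
  op=0x587e>>11=0xb ⇒ ldi (RI)
  rd@[10:7]=0x0 ⇒ ax
  imm@[6:0]=0x7e ⇒ #126
@+14  little-endian(80 35) = 0x3580
  op=0x3580>>11=0x6 ⇒ neg (R)
  rd@[10:7]=0xb ⇒ r11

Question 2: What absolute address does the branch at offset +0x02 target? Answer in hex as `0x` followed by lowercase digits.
[02] 04 c8 → 0xc804
  op=0xc804>>11=0x19 ⇒ b (J)
  [10:0] imm=4 = #4
  target = base 0x3692 + off 0x02 + 2 + imm 4 = 0x369a

0x369a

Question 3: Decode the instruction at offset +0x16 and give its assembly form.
@+16  little-endian(36 39) = 0x3936
  opcode bits[15:11]=0x7: shli/RI
  rd@[10:7]=0x2 ⇒ cx
  imm@[6:0]=0x36 ⇒ #54

shli cx, #54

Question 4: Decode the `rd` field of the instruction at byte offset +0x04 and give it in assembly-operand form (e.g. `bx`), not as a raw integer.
[04] b0 6c → 0x6cb0
  op=0x6cb0>>11=0xd ⇒ store (RR)
  rd: (w>>7)&0xf=0x9 → r9
  rs: (w>>3)&0xf=0x6 → bp

r9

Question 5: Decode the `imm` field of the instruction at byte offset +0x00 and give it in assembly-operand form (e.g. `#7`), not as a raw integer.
#52

+0x00: 34 58 ⇒ word 0x5834 (little)
  top 5b → 0xb → ldi [RI]
  rd@[10:7]=0x0 ⇒ ax
  imm@[6:0]=0x34 ⇒ #52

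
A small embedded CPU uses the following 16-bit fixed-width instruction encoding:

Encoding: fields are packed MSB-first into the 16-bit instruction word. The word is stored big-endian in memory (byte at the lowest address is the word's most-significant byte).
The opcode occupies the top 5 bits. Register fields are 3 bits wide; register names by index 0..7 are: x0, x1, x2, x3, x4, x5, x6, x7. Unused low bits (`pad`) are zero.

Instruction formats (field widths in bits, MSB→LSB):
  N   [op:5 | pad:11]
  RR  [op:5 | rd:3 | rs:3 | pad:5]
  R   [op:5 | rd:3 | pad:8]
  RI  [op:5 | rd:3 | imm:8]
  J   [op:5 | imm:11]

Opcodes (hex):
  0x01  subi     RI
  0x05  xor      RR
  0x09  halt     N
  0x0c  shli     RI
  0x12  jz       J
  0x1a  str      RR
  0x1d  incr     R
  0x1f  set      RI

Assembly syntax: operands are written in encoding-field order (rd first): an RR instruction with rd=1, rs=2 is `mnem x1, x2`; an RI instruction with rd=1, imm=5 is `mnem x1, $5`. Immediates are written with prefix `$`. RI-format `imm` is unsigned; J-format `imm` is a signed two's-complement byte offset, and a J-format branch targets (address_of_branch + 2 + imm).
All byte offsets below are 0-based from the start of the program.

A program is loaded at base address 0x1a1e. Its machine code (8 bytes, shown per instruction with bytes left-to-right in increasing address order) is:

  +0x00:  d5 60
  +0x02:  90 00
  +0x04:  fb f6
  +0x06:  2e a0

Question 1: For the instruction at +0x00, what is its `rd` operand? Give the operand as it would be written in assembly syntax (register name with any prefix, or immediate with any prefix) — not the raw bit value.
x5

[00] d5 60 → 0xd560
  top 5b → 0x1a → str [RR]
  rd@[10:8]=0x5 ⇒ x5
  rs@[7:5]=0x3 ⇒ x3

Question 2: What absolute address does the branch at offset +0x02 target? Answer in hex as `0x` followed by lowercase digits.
@+02  big-endian(90 00) = 0x9000
  op=0x9000>>11=0x12 ⇒ jz (J)
  imm@[10:0]=0x0 ⇒ $0
  target = base 0x1a1e + off 0x02 + 2 + imm 0 = 0x1a22

0x1a22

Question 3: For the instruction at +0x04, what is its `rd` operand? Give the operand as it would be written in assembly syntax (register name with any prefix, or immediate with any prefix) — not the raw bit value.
off 0x04: read fb f6 as big → 0xfbf6
  top 5b → 0x1f → set [RI]
  [10:8] rd=3 = x3
  [7:0] imm=246 = $246

x3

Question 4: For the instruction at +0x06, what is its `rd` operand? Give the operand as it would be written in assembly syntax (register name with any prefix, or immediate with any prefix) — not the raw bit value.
x6

+0x06: 2e a0 ⇒ word 0x2ea0 (big)
  op=0x2ea0>>11=0x5 ⇒ xor (RR)
  rd@[10:8]=0x6 ⇒ x6
  rs@[7:5]=0x5 ⇒ x5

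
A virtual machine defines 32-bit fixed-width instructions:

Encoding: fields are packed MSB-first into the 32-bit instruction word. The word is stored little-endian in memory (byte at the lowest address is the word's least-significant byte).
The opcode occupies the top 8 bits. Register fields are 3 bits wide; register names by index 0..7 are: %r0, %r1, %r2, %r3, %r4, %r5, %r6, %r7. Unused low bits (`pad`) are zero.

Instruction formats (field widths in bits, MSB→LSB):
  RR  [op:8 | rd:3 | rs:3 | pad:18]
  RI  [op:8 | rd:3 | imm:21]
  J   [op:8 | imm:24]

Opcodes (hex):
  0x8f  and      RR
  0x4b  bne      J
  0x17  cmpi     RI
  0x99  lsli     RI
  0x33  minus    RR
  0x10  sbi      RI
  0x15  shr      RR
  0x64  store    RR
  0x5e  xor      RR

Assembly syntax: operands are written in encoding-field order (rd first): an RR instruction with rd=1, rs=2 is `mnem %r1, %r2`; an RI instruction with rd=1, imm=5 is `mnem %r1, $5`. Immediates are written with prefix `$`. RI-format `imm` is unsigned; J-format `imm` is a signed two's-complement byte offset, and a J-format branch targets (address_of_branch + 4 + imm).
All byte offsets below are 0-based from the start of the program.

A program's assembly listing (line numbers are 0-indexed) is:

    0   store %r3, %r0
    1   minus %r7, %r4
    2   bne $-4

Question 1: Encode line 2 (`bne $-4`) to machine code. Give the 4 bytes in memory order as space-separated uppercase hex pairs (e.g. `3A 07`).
line 2 (bne): pack op=0x4b:8|imm=-4:24 = 0x4bfffffc; little→ fc ff ff 4b

FC FF FF 4B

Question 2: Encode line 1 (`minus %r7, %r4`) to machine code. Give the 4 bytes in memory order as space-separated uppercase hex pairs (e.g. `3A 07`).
00 00 F0 33

1. minus fields op=0x33:8|rd=7:3|rs=4:3|pad=0:18 → word 33f00000h → 00 00 f0 33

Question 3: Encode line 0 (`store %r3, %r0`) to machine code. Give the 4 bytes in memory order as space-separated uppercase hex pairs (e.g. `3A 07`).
0. store fields op=0x64:8|rd=3:3|rs=0:3|pad=0:18 → word 64600000h → 00 00 60 64

00 00 60 64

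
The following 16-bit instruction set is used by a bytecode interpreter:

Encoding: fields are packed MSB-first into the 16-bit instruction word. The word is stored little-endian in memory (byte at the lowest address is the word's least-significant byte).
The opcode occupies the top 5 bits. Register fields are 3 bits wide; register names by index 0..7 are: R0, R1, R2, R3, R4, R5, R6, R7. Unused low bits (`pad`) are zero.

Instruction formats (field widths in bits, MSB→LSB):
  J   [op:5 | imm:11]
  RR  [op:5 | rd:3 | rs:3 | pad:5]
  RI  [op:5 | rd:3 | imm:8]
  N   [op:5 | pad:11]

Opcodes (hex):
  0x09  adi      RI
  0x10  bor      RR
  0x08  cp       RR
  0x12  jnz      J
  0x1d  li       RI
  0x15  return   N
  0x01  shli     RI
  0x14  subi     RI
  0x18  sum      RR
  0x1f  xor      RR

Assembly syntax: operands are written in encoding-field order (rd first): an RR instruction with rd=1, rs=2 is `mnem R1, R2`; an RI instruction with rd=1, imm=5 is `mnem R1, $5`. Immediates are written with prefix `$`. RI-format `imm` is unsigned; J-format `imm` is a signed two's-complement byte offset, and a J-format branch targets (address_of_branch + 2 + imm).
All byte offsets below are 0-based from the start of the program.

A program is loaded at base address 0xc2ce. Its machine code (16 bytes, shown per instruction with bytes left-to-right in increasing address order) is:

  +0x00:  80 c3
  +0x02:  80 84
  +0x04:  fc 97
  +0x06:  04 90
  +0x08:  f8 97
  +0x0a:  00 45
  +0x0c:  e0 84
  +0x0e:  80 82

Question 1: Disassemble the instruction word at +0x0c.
@+0c  little-endian(e0 84) = 0x84e0
  top 5b → 0x10 → bor [RR]
  rd: (w>>8)&0x7=0x4 → R4
  rs: (w>>5)&0x7=0x7 → R7

bor R4, R7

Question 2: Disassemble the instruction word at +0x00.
@+00  little-endian(80 c3) = 0xc380
  op=0xc380>>11=0x18 ⇒ sum (RR)
  [10:8] rd=3 = R3
  [7:5] rs=4 = R4

sum R3, R4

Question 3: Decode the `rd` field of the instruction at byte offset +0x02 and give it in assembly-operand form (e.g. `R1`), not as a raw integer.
@+02  little-endian(80 84) = 0x8480
  op=0x8480>>11=0x10 ⇒ bor (RR)
  [10:8] rd=4 = R4
  [7:5] rs=4 = R4

R4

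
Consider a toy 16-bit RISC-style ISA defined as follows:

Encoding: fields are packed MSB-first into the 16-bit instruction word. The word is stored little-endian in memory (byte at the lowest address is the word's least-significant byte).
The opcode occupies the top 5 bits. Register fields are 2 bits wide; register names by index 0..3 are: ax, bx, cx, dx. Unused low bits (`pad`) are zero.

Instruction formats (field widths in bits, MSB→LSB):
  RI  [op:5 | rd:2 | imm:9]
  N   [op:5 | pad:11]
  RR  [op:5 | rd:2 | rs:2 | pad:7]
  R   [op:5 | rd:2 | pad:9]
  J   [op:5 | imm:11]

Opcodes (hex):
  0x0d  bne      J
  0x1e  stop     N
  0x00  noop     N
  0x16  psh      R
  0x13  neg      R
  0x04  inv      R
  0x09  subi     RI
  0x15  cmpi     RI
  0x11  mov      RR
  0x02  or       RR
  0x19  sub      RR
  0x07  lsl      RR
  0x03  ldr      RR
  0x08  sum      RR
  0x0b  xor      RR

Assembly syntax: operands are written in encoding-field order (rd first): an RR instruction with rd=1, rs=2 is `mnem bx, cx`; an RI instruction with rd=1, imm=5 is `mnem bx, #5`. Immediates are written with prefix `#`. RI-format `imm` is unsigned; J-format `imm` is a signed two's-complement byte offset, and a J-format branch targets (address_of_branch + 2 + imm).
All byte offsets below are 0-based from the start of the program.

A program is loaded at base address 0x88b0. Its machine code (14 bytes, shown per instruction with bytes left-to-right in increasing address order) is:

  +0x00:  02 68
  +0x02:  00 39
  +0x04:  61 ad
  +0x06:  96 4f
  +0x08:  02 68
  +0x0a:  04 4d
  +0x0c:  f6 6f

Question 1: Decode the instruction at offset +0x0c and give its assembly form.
[0c] f6 6f → 0x6ff6
  top 5b → 0xd → bne [J]
  imm@[10:0]=0x7f6 (s11→-10) ⇒ #-10

bne #-10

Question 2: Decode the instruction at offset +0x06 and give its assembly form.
subi dx, #406

[06] 96 4f → 0x4f96
  opcode bits[15:11]=0x9: subi/RI
  [10:9] rd=3 = dx
  [8:0] imm=406 = #406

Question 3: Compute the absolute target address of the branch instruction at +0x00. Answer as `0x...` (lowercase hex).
0x88b4

off 0x00: read 02 68 as little → 0x6802
  opcode bits[15:11]=0xd: bne/J
  [10:0] imm=2 = #2
  target = base 0x88b0 + off 0x00 + 2 + imm 2 = 0x88b4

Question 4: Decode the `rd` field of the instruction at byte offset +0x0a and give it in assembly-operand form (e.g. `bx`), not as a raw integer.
@+0a  little-endian(04 4d) = 0x4d04
  top 5b → 0x9 → subi [RI]
  rd: (w>>9)&0x3=0x2 → cx
  imm: (w>>0)&0x1ff=0x104 → #260

cx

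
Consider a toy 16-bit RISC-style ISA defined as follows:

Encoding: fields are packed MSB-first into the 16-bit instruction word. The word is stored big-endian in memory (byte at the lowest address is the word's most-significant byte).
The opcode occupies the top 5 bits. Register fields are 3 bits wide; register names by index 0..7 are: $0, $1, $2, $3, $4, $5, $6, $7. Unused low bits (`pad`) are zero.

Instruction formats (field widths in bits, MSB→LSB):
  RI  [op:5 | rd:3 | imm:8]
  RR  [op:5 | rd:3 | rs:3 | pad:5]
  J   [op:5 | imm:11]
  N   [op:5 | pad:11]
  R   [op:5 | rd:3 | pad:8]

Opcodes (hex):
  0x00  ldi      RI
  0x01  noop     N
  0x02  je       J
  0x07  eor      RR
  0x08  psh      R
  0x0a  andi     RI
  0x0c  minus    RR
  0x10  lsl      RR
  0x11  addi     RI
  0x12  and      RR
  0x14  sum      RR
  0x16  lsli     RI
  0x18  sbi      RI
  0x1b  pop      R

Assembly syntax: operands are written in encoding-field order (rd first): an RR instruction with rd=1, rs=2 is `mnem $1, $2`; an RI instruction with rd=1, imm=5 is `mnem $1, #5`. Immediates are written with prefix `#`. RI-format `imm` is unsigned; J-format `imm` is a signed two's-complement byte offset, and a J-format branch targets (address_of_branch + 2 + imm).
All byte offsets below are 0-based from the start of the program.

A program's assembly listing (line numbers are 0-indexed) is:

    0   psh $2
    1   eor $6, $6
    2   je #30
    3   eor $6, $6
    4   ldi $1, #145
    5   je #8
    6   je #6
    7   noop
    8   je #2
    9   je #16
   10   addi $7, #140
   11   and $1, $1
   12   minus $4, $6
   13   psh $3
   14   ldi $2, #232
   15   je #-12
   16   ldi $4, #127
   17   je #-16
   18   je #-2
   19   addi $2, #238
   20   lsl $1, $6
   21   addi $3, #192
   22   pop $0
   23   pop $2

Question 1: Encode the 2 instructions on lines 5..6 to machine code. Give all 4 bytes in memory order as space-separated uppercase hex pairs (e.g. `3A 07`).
line 5 (je): pack op=0x2:5|imm=8:11 = 0x1008; big→ 10 08
line 6 (je): pack op=0x2:5|imm=6:11 = 0x1006; big→ 10 06

10 08 10 06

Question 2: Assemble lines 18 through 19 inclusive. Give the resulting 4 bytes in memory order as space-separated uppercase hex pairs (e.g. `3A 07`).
line 18 (je): pack op=0x2:5|imm=-2:11 = 0x17fe; big→ 17 fe
line 19 (addi): pack op=0x11:5|rd=2:3|imm=238:8 = 0x8aee; big→ 8a ee

17 FE 8A EE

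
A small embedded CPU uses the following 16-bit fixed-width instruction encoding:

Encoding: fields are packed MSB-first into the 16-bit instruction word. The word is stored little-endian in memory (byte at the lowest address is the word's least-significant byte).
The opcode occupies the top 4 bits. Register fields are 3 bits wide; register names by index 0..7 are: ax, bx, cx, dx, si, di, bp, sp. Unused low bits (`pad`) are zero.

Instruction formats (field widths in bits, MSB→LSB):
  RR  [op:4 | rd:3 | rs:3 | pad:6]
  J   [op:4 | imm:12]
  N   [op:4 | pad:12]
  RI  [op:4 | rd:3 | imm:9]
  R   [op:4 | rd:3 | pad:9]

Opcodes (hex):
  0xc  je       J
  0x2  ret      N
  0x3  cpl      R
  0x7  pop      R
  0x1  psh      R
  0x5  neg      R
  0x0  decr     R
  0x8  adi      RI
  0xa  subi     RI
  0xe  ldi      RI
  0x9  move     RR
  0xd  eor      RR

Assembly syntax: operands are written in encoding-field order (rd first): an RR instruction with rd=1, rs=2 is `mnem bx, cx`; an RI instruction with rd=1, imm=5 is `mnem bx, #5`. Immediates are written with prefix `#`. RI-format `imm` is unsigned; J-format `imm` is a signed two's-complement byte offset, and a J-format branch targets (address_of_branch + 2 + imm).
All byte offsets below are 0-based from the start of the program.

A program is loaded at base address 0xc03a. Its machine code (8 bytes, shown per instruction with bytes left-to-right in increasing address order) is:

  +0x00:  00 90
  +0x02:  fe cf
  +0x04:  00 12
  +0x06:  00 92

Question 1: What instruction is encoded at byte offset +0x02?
je #-2

@+02  little-endian(fe cf) = 0xcffe
  op=0xcffe>>12=0xc ⇒ je (J)
  imm: (w>>0)&0xfff=0xffe (s12→-2) → #-2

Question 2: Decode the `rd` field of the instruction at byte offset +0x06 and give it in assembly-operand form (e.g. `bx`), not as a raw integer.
@+06  little-endian(00 92) = 0x9200
  op=0x9200>>12=0x9 ⇒ move (RR)
  [11:9] rd=1 = bx
  [8:6] rs=0 = ax

bx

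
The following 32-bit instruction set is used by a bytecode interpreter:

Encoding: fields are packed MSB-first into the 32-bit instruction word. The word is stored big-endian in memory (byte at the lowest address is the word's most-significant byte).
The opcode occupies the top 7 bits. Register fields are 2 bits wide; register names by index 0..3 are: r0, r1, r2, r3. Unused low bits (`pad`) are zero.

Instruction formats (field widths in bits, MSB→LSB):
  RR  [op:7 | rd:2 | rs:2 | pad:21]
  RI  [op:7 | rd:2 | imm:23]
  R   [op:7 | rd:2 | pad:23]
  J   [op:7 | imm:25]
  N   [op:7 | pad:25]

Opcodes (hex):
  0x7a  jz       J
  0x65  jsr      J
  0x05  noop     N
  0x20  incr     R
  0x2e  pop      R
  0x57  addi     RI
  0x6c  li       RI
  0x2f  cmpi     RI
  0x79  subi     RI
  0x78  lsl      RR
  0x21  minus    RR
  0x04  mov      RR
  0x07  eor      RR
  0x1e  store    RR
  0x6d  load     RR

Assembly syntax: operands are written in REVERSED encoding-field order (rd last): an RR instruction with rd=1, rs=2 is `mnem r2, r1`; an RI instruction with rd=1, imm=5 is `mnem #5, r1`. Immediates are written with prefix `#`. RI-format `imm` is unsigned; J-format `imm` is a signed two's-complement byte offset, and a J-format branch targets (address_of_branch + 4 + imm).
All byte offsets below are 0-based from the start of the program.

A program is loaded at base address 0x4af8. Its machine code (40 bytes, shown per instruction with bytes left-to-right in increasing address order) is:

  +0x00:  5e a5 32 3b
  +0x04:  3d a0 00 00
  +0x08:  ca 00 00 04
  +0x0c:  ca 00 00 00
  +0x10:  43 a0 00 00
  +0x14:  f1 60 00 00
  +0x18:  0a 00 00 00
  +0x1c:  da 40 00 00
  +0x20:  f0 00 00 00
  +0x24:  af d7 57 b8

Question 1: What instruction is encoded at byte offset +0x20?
[20] f0 00 00 00 → 0xf0000000
  top 7b → 0x78 → lsl [RR]
  rd@[24:23]=0x0 ⇒ r0
  rs@[22:21]=0x0 ⇒ r0

lsl r0, r0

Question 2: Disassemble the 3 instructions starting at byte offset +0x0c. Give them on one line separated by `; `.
@+0c  big-endian(ca 00 00 00) = 0xca000000
  opcode bits[31:25]=0x65: jsr/J
  [24:0] imm=0 = #0
@+10  big-endian(43 a0 00 00) = 0x43a00000
  opcode bits[31:25]=0x21: minus/RR
  [24:23] rd=3 = r3
  [22:21] rs=1 = r1
@+14  big-endian(f1 60 00 00) = 0xf1600000
  opcode bits[31:25]=0x78: lsl/RR
  [24:23] rd=2 = r2
  [22:21] rs=3 = r3

jsr #0; minus r1, r3; lsl r3, r2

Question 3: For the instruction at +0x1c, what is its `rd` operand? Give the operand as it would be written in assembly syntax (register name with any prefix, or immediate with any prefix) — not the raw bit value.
[1c] da 40 00 00 → 0xda400000
  op=0xda400000>>25=0x6d ⇒ load (RR)
  rd@[24:23]=0x0 ⇒ r0
  rs@[22:21]=0x2 ⇒ r2

r0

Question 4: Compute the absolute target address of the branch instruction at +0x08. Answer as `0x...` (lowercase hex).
0x4b08

off 0x08: read ca 00 00 04 as big → 0xca000004
  opcode bits[31:25]=0x65: jsr/J
  imm: (w>>0)&0x1ffffff=0x4 → #4
  target = base 0x4af8 + off 0x08 + 4 + imm 4 = 0x4b08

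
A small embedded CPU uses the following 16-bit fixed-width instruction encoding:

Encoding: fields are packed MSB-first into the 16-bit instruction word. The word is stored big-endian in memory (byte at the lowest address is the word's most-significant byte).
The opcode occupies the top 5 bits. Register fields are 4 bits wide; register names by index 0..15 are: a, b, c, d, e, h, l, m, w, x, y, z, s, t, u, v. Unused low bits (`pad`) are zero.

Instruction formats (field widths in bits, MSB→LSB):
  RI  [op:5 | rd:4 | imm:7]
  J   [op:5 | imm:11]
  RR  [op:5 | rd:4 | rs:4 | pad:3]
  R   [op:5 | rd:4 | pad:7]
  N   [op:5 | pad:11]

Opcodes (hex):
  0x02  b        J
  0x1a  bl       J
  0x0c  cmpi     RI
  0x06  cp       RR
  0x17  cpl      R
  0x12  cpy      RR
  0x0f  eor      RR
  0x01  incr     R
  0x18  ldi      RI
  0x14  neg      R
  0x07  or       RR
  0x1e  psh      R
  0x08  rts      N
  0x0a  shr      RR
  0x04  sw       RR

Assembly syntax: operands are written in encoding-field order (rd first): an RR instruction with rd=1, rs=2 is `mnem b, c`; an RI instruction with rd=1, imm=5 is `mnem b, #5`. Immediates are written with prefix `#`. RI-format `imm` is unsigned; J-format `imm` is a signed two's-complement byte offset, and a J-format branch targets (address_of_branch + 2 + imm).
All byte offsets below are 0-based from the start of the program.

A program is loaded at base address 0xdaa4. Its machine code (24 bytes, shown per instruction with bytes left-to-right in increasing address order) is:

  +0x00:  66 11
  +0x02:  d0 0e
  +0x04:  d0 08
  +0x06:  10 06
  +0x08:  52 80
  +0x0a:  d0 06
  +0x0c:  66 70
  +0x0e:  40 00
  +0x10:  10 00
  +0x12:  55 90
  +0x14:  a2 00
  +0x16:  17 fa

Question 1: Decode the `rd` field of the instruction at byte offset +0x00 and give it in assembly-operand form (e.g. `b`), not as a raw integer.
s

off 0x00: read 66 11 as big → 0x6611
  top 5b → 0xc → cmpi [RI]
  rd: (w>>7)&0xf=0xc → s
  imm: (w>>0)&0x7f=0x11 → #17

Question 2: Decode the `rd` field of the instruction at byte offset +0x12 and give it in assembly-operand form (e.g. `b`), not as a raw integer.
z

@+12  big-endian(55 90) = 0x5590
  top 5b → 0xa → shr [RR]
  [10:7] rd=11 = z
  [6:3] rs=2 = c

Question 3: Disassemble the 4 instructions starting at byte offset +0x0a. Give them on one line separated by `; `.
@+0a  big-endian(d0 06) = 0xd006
  opcode bits[15:11]=0x1a: bl/J
  [10:0] imm=6 = #6
@+0c  big-endian(66 70) = 0x6670
  opcode bits[15:11]=0xc: cmpi/RI
  [10:7] rd=12 = s
  [6:0] imm=112 = #112
@+0e  big-endian(40 00) = 0x4000
  opcode bits[15:11]=0x8: rts/N
@+10  big-endian(10 00) = 0x1000
  opcode bits[15:11]=0x2: b/J
  [10:0] imm=0 = #0

bl #6; cmpi s, #112; rts; b #0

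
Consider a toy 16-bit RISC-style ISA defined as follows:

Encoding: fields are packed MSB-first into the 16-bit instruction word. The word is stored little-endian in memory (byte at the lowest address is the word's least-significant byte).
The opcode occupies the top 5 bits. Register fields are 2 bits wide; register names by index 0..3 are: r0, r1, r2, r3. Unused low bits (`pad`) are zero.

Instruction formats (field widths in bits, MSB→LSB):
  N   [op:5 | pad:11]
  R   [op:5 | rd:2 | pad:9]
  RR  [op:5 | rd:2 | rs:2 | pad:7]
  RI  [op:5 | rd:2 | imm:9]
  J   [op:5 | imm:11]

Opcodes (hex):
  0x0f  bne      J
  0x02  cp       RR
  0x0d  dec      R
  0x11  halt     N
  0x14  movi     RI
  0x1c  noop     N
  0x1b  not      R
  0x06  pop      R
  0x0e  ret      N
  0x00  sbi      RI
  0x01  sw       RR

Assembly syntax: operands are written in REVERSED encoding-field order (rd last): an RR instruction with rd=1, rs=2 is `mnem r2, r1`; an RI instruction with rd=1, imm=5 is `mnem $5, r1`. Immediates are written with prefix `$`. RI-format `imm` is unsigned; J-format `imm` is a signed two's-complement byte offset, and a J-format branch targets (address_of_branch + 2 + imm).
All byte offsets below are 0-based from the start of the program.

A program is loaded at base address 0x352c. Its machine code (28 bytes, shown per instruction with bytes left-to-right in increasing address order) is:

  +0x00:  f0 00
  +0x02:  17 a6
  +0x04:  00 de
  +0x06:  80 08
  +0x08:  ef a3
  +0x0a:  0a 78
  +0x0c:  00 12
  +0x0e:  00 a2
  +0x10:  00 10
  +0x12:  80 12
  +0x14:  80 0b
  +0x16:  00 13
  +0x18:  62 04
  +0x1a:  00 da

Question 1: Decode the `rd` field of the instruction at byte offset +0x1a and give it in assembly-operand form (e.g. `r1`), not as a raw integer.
r1

+0x1a: 00 da ⇒ word 0xda00 (little)
  op=0xda00>>11=0x1b ⇒ not (R)
  rd: (w>>9)&0x3=0x1 → r1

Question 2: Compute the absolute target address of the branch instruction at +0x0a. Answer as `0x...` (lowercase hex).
[0a] 0a 78 → 0x780a
  op=0x780a>>11=0xf ⇒ bne (J)
  [10:0] imm=10 = $10
  target = base 0x352c + off 0x0a + 2 + imm 10 = 0x3542

0x3542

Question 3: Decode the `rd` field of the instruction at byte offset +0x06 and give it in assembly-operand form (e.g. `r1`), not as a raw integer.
r0

@+06  little-endian(80 08) = 0x0880
  op=0x0880>>11=0x1 ⇒ sw (RR)
  [10:9] rd=0 = r0
  [8:7] rs=1 = r1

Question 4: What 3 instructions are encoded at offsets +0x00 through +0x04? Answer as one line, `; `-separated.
sbi $240, r0; movi $23, r3; not r3

off 0x00: read f0 00 as little → 0x00f0
  top 5b → 0x0 → sbi [RI]
  [10:9] rd=0 = r0
  [8:0] imm=240 = $240
off 0x02: read 17 a6 as little → 0xa617
  top 5b → 0x14 → movi [RI]
  [10:9] rd=3 = r3
  [8:0] imm=23 = $23
off 0x04: read 00 de as little → 0xde00
  top 5b → 0x1b → not [R]
  [10:9] rd=3 = r3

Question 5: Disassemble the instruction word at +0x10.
@+10  little-endian(00 10) = 0x1000
  opcode bits[15:11]=0x2: cp/RR
  rd@[10:9]=0x0 ⇒ r0
  rs@[8:7]=0x0 ⇒ r0

cp r0, r0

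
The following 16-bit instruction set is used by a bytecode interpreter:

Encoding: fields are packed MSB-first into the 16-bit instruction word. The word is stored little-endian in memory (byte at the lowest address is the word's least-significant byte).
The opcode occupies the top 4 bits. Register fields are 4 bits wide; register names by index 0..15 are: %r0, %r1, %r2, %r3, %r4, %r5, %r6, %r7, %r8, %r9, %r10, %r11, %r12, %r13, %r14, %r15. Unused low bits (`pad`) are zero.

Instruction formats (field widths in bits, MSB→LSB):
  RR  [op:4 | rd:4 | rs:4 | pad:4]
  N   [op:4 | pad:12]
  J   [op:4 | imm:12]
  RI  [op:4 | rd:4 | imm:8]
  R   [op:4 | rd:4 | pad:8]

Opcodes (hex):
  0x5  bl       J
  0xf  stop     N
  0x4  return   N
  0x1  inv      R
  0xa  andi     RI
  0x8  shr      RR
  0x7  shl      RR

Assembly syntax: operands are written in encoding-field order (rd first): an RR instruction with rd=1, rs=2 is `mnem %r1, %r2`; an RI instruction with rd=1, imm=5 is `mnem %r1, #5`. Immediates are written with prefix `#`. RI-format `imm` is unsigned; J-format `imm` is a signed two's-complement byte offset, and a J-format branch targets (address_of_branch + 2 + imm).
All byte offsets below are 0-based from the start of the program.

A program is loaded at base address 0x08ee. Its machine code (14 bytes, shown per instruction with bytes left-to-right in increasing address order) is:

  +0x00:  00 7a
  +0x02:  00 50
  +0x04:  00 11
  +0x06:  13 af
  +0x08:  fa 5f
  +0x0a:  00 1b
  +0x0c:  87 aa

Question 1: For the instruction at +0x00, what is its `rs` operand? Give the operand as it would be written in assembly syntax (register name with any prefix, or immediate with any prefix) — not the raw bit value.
%r0

@+00  little-endian(00 7a) = 0x7a00
  op=0x7a00>>12=0x7 ⇒ shl (RR)
  rd@[11:8]=0xa ⇒ %r10
  rs@[7:4]=0x0 ⇒ %r0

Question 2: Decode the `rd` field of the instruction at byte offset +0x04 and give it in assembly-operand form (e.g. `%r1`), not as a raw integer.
%r1

[04] 00 11 → 0x1100
  top 4b → 0x1 → inv [R]
  [11:8] rd=1 = %r1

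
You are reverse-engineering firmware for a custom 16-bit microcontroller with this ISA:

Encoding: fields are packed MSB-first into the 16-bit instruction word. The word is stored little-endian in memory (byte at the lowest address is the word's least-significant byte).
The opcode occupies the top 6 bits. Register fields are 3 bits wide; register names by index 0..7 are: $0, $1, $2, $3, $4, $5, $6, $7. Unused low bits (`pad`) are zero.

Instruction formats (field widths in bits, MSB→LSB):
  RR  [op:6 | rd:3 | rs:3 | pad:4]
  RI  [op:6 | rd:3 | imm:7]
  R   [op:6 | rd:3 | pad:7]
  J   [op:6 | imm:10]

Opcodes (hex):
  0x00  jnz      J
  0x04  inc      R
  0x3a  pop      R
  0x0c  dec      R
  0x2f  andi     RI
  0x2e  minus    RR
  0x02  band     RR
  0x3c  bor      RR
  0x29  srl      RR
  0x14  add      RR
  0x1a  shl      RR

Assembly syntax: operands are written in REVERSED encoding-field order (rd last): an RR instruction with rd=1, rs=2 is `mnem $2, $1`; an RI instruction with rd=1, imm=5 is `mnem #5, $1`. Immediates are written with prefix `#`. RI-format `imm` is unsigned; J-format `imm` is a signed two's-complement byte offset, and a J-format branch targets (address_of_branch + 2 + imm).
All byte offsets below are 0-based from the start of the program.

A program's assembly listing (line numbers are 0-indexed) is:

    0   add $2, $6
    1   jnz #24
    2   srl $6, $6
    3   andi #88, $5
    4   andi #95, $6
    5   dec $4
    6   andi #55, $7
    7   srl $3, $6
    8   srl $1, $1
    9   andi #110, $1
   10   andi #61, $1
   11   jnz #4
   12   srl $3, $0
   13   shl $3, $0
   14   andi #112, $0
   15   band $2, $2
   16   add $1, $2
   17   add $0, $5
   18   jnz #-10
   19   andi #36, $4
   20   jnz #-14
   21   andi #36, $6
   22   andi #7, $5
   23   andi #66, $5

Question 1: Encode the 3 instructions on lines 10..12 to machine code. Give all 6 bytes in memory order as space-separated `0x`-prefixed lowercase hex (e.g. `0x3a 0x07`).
0xbd 0xbc 0x04 0x00 0x30 0xa4

L10: andi op=0x2f:6|rd=1:3|imm=61:7 ⇒ 0xbcbd ⇒ little bd bc
L11: jnz op=0x0:6|imm=4:10 ⇒ 0x0004 ⇒ little 04 00
L12: srl op=0x29:6|rd=0:3|rs=3:3|pad=0:4 ⇒ 0xa430 ⇒ little 30 a4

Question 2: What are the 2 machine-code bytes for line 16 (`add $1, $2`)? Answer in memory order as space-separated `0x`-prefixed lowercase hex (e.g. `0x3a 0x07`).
16. add fields op=0x14:6|rd=2:3|rs=1:3|pad=0:4 → word 5110h → 10 51

0x10 0x51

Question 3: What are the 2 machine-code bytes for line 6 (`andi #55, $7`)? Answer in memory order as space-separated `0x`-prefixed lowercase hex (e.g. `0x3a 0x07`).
L6: andi op=0x2f:6|rd=7:3|imm=55:7 ⇒ 0xbfb7 ⇒ little b7 bf

0xb7 0xbf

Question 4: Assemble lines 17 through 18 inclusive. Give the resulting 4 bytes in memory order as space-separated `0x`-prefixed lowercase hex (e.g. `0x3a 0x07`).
0x80 0x52 0xf6 0x03

line 17 (add): pack op=0x14:6|rd=5:3|rs=0:3|pad=0:4 = 0x5280; little→ 80 52
line 18 (jnz): pack op=0x0:6|imm=-10:10 = 0x03f6; little→ f6 03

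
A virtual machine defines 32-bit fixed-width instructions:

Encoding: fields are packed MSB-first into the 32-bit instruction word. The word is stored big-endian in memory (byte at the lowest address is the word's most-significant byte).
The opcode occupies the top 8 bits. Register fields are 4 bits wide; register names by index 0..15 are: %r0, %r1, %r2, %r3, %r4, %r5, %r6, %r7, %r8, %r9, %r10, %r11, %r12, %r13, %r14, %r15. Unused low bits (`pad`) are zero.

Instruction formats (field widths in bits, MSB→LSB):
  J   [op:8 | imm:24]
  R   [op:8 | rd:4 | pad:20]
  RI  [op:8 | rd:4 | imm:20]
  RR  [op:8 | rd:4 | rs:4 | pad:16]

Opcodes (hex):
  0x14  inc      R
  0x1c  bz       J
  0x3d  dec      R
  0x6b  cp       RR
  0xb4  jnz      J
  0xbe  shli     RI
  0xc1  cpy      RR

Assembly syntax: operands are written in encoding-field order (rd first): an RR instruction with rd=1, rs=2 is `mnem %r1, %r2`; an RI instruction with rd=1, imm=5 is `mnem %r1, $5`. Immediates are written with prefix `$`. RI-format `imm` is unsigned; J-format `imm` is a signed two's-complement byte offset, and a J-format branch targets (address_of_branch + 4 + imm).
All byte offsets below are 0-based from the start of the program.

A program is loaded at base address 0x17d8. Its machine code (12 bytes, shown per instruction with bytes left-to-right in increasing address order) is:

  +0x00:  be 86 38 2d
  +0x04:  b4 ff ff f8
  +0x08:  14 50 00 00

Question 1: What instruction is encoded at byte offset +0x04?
jnz $-8

@+04  big-endian(b4 ff ff f8) = 0xb4fffff8
  opcode bits[31:24]=0xb4: jnz/J
  imm@[23:0]=0xfffff8 (s24→-8) ⇒ $-8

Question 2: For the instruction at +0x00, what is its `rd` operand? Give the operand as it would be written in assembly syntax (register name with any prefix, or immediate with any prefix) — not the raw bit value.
off 0x00: read be 86 38 2d as big → 0xbe86382d
  op=0xbe86382d>>24=0xbe ⇒ shli (RI)
  rd@[23:20]=0x8 ⇒ %r8
  imm@[19:0]=0x6382d ⇒ $407597

%r8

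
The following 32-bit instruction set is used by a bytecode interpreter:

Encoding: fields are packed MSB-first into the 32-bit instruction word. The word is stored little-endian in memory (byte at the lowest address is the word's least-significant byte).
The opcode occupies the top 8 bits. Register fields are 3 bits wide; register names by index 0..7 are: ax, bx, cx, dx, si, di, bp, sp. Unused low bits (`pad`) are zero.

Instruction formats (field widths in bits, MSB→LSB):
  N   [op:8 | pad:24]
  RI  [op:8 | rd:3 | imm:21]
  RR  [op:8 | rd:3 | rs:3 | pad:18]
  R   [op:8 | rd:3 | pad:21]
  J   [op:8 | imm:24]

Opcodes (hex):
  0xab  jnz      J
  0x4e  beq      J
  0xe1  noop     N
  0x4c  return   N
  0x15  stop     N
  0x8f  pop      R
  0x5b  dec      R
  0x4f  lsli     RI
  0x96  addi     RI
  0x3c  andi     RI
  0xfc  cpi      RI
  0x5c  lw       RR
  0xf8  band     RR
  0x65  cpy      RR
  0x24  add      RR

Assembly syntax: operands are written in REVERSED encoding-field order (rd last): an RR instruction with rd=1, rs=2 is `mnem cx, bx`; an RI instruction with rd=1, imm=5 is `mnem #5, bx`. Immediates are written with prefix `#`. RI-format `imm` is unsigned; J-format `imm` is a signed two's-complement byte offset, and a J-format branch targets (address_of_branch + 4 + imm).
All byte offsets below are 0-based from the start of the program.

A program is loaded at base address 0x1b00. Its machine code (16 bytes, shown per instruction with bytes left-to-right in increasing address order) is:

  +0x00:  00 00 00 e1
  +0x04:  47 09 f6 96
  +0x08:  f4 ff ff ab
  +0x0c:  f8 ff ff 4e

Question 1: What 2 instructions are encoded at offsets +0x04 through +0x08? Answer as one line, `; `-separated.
+0x04: 47 09 f6 96 ⇒ word 0x96f60947 (little)
  op=0x96f60947>>24=0x96 ⇒ addi (RI)
  [23:21] rd=7 = sp
  [20:0] imm=1444167 = #1444167
+0x08: f4 ff ff ab ⇒ word 0xabfffff4 (little)
  op=0xabfffff4>>24=0xab ⇒ jnz (J)
  [23:0] imm=16777204 (s24→-12) = #-12

addi #1444167, sp; jnz #-12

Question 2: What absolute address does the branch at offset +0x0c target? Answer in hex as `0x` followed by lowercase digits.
+0x0c: f8 ff ff 4e ⇒ word 0x4efffff8 (little)
  opcode bits[31:24]=0x4e: beq/J
  imm@[23:0]=0xfffff8 (s24→-8) ⇒ #-8
  target = base 0x1b00 + off 0x0c + 4 + imm -8 = 0x1b08

0x1b08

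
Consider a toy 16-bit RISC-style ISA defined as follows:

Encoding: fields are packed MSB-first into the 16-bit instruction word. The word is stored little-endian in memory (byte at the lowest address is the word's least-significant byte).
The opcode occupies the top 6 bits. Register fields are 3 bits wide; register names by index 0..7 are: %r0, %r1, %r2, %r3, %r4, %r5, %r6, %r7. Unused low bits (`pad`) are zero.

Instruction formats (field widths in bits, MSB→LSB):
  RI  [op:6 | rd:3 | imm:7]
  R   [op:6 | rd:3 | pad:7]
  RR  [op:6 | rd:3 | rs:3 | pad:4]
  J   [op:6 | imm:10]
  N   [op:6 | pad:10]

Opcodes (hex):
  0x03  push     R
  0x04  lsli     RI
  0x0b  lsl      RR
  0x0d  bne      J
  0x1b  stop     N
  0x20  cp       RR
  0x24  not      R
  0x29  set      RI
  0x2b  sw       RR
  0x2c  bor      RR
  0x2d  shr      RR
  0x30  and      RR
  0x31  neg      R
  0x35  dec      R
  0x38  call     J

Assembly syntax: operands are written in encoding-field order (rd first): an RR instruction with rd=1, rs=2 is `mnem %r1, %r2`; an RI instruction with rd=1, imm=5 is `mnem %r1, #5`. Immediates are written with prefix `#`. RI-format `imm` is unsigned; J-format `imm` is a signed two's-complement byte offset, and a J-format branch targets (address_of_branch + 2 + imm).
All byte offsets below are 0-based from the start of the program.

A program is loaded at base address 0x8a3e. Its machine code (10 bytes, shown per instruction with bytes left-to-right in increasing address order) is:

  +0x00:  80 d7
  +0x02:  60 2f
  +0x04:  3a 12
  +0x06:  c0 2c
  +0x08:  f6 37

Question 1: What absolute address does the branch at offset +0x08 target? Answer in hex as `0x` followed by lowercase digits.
0x8a3e

off 0x08: read f6 37 as little → 0x37f6
  op=0x37f6>>10=0xd ⇒ bne (J)
  [9:0] imm=1014 (s10→-10) = #-10
  target = base 0x8a3e + off 0x08 + 2 + imm -10 = 0x8a3e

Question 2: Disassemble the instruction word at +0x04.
lsli %r4, #58

off 0x04: read 3a 12 as little → 0x123a
  top 6b → 0x4 → lsli [RI]
  [9:7] rd=4 = %r4
  [6:0] imm=58 = #58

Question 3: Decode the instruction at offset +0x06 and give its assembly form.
[06] c0 2c → 0x2cc0
  opcode bits[15:10]=0xb: lsl/RR
  rd@[9:7]=0x1 ⇒ %r1
  rs@[6:4]=0x4 ⇒ %r4

lsl %r1, %r4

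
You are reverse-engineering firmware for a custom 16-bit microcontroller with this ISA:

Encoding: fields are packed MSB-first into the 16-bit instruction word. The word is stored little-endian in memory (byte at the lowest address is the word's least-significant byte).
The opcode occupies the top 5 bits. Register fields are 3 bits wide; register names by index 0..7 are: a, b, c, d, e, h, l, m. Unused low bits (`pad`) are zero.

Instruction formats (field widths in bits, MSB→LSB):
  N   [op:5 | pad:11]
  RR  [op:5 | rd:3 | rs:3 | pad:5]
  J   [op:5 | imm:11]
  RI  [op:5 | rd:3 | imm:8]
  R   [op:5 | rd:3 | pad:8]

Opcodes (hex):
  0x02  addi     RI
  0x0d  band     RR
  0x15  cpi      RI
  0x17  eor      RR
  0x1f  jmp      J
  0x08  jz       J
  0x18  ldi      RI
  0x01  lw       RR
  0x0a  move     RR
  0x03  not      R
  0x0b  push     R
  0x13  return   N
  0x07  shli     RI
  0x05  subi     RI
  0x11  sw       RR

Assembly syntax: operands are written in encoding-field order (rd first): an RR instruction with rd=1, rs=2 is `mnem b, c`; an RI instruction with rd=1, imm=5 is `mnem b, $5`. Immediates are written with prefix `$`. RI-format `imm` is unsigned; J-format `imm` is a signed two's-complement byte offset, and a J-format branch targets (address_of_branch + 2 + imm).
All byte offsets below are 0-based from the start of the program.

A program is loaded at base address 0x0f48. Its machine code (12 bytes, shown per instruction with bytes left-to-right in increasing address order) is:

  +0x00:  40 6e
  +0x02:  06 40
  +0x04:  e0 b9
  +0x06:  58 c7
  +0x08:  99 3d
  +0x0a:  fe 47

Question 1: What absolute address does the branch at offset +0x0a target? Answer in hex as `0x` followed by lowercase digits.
+0x0a: fe 47 ⇒ word 0x47fe (little)
  top 5b → 0x8 → jz [J]
  imm@[10:0]=0x7fe (s11→-2) ⇒ $-2
  target = base 0x0f48 + off 0x0a + 2 + imm -2 = 0x0f52

0x0f52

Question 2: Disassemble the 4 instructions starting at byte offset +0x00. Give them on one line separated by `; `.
+0x00: 40 6e ⇒ word 0x6e40 (little)
  top 5b → 0xd → band [RR]
  rd@[10:8]=0x6 ⇒ l
  rs@[7:5]=0x2 ⇒ c
+0x02: 06 40 ⇒ word 0x4006 (little)
  top 5b → 0x8 → jz [J]
  imm@[10:0]=0x6 ⇒ $6
+0x04: e0 b9 ⇒ word 0xb9e0 (little)
  top 5b → 0x17 → eor [RR]
  rd@[10:8]=0x1 ⇒ b
  rs@[7:5]=0x7 ⇒ m
+0x06: 58 c7 ⇒ word 0xc758 (little)
  top 5b → 0x18 → ldi [RI]
  rd@[10:8]=0x7 ⇒ m
  imm@[7:0]=0x58 ⇒ $88

band l, c; jz $6; eor b, m; ldi m, $88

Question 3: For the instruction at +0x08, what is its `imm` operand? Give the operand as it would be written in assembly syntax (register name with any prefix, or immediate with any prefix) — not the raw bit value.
[08] 99 3d → 0x3d99
  op=0x3d99>>11=0x7 ⇒ shli (RI)
  rd@[10:8]=0x5 ⇒ h
  imm@[7:0]=0x99 ⇒ $153

$153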